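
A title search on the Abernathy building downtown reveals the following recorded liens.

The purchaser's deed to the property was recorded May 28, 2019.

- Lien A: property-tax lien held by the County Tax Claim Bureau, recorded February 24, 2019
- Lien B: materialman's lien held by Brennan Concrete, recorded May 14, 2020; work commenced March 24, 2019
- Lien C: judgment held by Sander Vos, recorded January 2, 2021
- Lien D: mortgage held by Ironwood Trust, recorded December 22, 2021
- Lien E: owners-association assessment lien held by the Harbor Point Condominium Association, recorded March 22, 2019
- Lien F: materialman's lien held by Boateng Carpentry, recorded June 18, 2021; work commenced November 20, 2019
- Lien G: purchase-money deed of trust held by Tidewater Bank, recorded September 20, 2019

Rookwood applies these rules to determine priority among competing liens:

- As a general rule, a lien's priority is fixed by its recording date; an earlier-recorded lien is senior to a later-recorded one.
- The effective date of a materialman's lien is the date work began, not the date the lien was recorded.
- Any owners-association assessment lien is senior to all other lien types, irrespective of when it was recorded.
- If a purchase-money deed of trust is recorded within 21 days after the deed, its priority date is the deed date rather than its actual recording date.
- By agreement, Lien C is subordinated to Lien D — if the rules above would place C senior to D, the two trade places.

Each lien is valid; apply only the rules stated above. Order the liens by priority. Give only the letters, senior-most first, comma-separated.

Effective dates: B's effective date is March 24, 2019, when work began; F relates back to November 20, 2019 (work commenced); G was recorded 115 days after the deed — beyond 21 days — so no relation-back applies.
E, as an owners-association assessment lien, has superpriority and ranks first.
Ordering the rest by effective date: A (February 24, 2019), B (March 24, 2019), G (September 20, 2019), F (November 20, 2019), C (January 2, 2021), D (December 22, 2021).
C would otherwise be senior to D, so under the subordination agreement C and D exchange positions.

E, A, B, G, F, D, C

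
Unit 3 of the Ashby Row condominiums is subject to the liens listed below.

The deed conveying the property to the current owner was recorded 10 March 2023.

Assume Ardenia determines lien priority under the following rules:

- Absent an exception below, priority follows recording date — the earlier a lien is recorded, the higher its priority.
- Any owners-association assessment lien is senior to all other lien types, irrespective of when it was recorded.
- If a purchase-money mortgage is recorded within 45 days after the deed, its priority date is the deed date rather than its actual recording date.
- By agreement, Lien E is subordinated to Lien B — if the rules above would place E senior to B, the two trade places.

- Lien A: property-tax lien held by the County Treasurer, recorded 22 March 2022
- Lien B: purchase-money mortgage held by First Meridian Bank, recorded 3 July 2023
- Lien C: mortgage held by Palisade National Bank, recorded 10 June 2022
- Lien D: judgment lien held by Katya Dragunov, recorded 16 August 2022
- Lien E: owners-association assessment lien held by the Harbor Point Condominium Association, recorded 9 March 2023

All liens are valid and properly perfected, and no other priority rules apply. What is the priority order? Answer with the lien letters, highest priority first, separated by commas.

B, A, C, D, E

Adjusting effective dates: B was recorded 115 days after the deed — beyond 45 days — so no relation-back applies.
E is an owners-association assessment lien, so it outranks all other liens regardless of date.
Among the remaining liens, by effective date: A (22 March 2022), C (10 June 2022), D (16 August 2022), B (3 July 2023).
The subordination applies — E was senior to B — so E and B swap.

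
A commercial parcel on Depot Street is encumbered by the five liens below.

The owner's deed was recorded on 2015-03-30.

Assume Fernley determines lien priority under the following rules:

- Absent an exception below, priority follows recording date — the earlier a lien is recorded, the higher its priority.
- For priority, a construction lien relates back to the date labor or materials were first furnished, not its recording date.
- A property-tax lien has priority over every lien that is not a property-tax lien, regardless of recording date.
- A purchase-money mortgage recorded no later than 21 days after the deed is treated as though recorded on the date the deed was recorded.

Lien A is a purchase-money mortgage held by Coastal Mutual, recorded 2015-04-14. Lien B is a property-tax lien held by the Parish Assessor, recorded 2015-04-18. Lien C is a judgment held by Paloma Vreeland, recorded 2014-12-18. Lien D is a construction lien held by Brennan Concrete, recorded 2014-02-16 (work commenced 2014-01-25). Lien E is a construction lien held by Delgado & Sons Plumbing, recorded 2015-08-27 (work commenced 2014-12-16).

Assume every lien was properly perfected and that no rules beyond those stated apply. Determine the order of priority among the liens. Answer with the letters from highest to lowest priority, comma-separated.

B, D, E, C, A

Effective dates after the stated exceptions: A's effective date is the deed date, 2015-03-30; D is treated as recorded 2014-01-25, the work-commencement date; E is treated as recorded 2014-12-16, the work-commencement date.
As a property-tax lien, B is senior to every other lien.
Ordering the rest by effective date: D (2014-01-25), E (2014-12-16), C (2014-12-18), A (2015-03-30).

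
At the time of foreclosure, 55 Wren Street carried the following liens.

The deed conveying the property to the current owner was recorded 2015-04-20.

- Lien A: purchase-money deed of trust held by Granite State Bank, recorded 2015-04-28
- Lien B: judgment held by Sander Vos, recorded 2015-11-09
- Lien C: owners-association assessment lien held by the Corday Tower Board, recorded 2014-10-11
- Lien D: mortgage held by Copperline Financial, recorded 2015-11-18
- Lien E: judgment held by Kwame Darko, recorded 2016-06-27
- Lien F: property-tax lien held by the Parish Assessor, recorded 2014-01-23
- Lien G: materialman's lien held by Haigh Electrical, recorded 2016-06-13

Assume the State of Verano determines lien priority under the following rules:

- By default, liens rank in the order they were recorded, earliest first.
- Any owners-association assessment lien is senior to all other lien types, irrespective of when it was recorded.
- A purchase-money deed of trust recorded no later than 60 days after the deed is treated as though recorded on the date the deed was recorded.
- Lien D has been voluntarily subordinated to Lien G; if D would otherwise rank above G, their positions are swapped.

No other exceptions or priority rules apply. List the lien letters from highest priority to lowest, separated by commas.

Effective dates: A's effective date is the deed date, 2015-04-20.
C, as an owners-association assessment lien, has superpriority and ranks first.
Among the remaining liens, by effective date: F (2014-01-23), A (2015-04-20), B (2015-11-09), D (2015-11-18), G (2016-06-13), E (2016-06-27).
D would otherwise be senior to G, so under the subordination agreement D and G exchange positions.

C, F, A, B, G, D, E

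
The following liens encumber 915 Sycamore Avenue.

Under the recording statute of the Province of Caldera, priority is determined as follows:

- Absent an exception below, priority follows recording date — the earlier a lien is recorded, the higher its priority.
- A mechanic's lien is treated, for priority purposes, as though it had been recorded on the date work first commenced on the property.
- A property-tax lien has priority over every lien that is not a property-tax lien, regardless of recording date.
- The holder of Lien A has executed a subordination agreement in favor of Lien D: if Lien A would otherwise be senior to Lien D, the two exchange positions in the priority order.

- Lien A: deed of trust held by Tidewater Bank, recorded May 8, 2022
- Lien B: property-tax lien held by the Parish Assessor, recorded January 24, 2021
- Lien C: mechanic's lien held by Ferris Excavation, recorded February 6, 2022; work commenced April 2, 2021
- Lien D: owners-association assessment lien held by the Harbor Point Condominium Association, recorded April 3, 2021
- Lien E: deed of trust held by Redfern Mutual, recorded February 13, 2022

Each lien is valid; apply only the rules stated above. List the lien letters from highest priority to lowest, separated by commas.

Effective dates: C's effective date is April 2, 2021, when work began.
B, as a property-tax lien, has superpriority and ranks first.
The other liens, earliest effective date first: C (April 2, 2021), D (April 3, 2021), E (February 13, 2022), A (May 8, 2022).
A is already junior to D, so the subordination agreement changes nothing.

B, C, D, E, A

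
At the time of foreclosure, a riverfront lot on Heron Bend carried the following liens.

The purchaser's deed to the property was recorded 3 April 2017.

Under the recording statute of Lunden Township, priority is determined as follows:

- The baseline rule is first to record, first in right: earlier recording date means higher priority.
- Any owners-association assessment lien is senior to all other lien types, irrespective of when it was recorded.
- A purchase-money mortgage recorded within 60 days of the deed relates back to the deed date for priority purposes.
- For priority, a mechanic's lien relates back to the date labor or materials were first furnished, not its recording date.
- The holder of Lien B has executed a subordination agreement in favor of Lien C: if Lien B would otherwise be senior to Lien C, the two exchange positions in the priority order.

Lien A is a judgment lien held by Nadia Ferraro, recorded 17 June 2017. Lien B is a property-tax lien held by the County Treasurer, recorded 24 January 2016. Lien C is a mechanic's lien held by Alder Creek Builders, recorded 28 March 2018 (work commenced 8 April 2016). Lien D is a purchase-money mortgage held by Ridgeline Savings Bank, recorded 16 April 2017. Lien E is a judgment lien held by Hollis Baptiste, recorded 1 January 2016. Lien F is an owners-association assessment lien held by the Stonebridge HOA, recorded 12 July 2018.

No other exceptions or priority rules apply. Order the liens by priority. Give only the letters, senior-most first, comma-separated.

F, E, C, B, D, A

First, effective dates: C is treated as recorded 8 April 2016, the work-commencement date; D was recorded within the 60-day window, so its effective date is the deed date 3 April 2017.
F is an owners-association assessment lien and takes priority over every other lien.
Among the remaining liens, by effective date: E (1 January 2016), B (24 January 2016), C (8 April 2016), D (3 April 2017), A (17 June 2017).
The subordination applies — B was senior to C — so B and C swap.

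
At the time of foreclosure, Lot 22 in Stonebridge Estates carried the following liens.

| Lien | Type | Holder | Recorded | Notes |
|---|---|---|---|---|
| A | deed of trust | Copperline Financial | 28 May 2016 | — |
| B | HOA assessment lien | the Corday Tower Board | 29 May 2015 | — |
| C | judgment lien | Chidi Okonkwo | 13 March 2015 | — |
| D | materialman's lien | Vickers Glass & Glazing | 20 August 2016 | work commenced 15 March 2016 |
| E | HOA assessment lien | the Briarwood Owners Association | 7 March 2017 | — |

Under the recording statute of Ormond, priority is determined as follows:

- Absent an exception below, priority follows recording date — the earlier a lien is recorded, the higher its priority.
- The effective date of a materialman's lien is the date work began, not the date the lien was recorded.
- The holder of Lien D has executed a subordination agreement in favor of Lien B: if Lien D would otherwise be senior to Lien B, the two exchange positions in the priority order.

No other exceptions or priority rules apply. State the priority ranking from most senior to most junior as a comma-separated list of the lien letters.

C, B, D, A, E

First, effective dates: D's effective date is 15 March 2016, when work began.
Sorted by effective date: C (13 March 2015), B (29 May 2015), D (15 March 2016), A (28 May 2016), E (7 March 2017).
D is already junior to B, so the subordination agreement changes nothing.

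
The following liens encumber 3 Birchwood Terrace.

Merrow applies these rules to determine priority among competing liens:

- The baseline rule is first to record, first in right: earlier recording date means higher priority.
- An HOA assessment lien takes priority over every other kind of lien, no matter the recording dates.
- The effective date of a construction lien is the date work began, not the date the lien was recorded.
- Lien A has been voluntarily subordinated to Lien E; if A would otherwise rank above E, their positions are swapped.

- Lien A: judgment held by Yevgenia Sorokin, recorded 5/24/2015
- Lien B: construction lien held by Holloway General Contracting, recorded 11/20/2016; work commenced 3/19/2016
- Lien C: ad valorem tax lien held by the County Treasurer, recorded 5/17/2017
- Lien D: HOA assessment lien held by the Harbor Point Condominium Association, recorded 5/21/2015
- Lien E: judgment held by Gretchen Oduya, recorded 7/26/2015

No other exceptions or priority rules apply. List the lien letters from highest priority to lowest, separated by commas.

D, E, A, B, C

Effective dates: B is treated as recorded 3/19/2016, the work-commencement date.
As an HOA assessment lien, D is senior to every other lien.
Ordering the rest by effective date: A (5/24/2015), E (7/26/2015), B (3/19/2016), C (5/17/2017).
A is senior to E before the subordination, so the two trade places.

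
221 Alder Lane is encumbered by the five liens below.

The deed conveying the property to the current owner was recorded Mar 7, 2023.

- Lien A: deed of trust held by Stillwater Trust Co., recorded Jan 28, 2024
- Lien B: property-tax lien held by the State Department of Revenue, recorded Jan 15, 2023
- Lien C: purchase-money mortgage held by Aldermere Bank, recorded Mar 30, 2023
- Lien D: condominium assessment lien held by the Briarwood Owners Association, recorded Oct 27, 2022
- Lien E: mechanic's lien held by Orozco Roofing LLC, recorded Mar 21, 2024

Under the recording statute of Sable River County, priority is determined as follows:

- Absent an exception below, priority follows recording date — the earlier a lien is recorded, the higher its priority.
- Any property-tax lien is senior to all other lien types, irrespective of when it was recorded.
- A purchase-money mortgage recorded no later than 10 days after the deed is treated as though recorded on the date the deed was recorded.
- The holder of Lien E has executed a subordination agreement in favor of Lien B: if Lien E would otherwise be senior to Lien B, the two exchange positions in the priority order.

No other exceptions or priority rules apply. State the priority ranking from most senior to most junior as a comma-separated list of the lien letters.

B, D, C, A, E

First, effective dates: C was recorded 23 days after the deed, outside the 10-day window, so it keeps its recording date.
B, as a property-tax lien, has superpriority and ranks first.
Among the remaining liens, by effective date: D (Oct 27, 2022), C (Mar 30, 2023), A (Jan 28, 2024), E (Mar 21, 2024).
E already ranks below B; the subordination has no effect.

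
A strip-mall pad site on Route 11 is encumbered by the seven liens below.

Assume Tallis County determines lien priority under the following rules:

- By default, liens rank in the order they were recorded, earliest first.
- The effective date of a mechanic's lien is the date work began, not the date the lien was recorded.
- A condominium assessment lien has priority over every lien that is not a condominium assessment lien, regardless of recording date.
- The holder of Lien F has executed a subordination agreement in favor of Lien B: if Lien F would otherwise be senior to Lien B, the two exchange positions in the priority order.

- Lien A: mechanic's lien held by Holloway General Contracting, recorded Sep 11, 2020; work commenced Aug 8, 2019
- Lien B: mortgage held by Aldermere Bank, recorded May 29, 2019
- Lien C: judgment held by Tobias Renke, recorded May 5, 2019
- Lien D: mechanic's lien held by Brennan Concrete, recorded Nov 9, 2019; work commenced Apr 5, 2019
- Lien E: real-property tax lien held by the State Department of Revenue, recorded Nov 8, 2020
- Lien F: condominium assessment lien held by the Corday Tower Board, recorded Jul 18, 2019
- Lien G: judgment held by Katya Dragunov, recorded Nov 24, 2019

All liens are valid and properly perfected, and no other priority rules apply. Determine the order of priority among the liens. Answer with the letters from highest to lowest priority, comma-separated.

First, effective dates: A's effective date is Aug 8, 2019, when work began; D is treated as recorded Apr 5, 2019, the work-commencement date.
F, as a condominium assessment lien, has superpriority and ranks first.
The other liens, earliest effective date first: D (Apr 5, 2019), C (May 5, 2019), B (May 29, 2019), A (Aug 8, 2019), G (Nov 24, 2019), E (Nov 8, 2020).
F would otherwise be senior to B, so under the subordination agreement F and B exchange positions.

B, D, C, F, A, G, E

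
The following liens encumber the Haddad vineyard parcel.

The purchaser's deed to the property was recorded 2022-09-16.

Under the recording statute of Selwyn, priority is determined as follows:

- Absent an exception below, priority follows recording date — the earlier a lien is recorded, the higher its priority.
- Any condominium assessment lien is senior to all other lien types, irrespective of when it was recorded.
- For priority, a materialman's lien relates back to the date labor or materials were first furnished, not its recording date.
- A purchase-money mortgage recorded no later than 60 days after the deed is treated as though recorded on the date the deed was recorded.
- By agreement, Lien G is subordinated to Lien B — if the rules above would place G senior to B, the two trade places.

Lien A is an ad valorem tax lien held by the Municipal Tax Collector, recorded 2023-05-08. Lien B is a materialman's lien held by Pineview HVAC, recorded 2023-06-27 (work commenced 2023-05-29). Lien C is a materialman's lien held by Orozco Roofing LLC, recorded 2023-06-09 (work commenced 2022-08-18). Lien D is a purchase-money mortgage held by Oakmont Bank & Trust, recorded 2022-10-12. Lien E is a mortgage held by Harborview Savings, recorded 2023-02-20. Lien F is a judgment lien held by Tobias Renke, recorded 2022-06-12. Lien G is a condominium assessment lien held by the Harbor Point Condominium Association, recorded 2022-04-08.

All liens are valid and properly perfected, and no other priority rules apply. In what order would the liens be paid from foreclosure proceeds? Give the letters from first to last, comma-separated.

B, F, C, D, E, A, G

Adjusting effective dates: B relates back to 2023-05-29 (work commenced); C relates back to 2022-08-18 (work commenced); D relates back to the deed date 2022-09-16.
G is a condominium assessment lien, so it outranks all other liens regardless of date.
Among the remaining liens, by effective date: F (2022-06-12), C (2022-08-18), D (2022-09-16), E (2023-02-20), A (2023-05-08), B (2023-05-29).
Because G would otherwise rank above B, the subordination swaps them.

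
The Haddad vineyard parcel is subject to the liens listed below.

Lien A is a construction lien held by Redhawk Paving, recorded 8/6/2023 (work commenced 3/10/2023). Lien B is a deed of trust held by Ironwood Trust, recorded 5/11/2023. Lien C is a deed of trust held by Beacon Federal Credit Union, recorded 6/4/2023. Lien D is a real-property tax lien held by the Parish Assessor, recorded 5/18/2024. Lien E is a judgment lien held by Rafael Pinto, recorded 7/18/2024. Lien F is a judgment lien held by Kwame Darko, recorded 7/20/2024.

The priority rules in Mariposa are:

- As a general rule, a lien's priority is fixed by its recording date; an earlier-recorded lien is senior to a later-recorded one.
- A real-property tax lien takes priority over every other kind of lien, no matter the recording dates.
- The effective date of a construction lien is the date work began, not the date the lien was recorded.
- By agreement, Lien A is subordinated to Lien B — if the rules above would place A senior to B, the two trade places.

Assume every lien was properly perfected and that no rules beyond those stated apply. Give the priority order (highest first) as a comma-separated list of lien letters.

Effective dates: A's effective date is 3/10/2023, when work began.
As a real-property tax lien, D is senior to every other lien.
Ordering the rest by effective date: A (3/10/2023), B (5/11/2023), C (6/4/2023), E (7/18/2024), F (7/20/2024).
A would otherwise be senior to B, so under the subordination agreement A and B exchange positions.

D, B, A, C, E, F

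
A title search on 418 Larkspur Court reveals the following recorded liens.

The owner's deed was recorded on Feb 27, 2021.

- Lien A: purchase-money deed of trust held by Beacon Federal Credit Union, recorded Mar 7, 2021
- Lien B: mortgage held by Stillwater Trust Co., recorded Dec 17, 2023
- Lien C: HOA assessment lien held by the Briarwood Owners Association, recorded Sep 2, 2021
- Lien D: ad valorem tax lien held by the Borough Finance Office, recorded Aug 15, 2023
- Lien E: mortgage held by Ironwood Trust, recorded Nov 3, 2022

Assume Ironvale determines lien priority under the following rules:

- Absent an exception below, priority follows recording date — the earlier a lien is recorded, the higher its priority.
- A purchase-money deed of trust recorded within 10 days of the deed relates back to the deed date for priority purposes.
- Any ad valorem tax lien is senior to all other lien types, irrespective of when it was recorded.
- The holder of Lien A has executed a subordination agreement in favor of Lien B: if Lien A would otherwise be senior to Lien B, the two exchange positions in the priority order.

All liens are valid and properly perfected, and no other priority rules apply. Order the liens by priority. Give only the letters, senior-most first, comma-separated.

Effective dates: A relates back to the deed date Feb 27, 2021.
D, as an ad valorem tax lien, has superpriority and ranks first.
The other liens, earliest effective date first: A (Feb 27, 2021), C (Sep 2, 2021), E (Nov 3, 2022), B (Dec 17, 2023).
The subordination applies — A was senior to B — so A and B swap.

D, B, C, E, A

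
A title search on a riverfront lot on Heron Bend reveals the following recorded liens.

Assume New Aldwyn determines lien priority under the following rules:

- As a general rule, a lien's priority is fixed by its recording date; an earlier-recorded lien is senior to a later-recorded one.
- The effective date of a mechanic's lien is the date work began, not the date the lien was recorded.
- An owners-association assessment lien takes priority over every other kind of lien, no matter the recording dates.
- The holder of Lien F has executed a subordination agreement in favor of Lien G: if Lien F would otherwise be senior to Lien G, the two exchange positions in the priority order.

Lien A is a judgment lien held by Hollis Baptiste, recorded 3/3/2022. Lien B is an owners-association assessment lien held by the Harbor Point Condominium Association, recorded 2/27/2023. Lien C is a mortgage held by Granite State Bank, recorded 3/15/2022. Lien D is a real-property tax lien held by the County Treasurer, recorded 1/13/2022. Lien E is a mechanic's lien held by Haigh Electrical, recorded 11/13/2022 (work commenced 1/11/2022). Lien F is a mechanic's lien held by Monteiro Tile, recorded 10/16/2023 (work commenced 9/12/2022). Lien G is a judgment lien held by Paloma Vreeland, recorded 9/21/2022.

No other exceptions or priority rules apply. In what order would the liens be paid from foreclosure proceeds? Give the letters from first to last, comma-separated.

B, E, D, A, C, G, F

Effective dates: E relates back to 1/11/2022 (work commenced); F is treated as recorded 9/12/2022, the work-commencement date.
B is an owners-association assessment lien and takes priority over every other lien.
Among the remaining liens, by effective date: E (1/11/2022), D (1/13/2022), A (3/3/2022), C (3/15/2022), F (9/12/2022), G (9/21/2022).
The subordination applies — F was senior to G — so F and G swap.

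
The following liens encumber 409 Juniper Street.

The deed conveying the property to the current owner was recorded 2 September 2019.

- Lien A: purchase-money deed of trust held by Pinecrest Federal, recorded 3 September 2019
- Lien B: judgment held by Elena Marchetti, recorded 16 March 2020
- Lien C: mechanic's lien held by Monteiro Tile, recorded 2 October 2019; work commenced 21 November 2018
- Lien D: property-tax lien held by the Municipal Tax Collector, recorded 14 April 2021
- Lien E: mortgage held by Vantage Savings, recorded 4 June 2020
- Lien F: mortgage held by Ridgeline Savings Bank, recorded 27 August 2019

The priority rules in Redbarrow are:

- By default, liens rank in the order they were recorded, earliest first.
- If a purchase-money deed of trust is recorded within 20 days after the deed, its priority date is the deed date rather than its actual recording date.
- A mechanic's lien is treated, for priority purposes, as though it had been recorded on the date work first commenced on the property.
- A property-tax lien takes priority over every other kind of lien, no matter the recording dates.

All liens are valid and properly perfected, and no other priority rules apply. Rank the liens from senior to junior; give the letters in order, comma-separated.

D, C, F, A, B, E

Adjusting effective dates: A's effective date is the deed date, 2 September 2019; C's effective date is 21 November 2018, when work began.
As a property-tax lien, D is senior to every other lien.
The other liens, earliest effective date first: C (21 November 2018), F (27 August 2019), A (2 September 2019), B (16 March 2020), E (4 June 2020).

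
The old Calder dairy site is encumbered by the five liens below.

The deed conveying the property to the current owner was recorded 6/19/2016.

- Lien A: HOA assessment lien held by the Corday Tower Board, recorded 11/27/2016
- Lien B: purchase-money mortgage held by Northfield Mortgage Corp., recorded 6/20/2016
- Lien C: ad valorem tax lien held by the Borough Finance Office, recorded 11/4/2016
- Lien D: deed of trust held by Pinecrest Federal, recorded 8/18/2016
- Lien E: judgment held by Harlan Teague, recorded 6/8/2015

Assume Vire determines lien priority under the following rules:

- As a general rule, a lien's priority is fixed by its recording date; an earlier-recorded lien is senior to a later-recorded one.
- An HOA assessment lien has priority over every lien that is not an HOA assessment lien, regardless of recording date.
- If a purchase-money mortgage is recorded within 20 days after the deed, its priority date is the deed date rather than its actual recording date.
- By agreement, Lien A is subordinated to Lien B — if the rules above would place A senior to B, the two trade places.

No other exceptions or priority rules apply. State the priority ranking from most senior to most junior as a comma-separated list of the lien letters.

B, E, A, D, C

Adjusting effective dates: B's effective date is the deed date, 6/19/2016.
A is an HOA assessment lien, so it outranks all other liens regardless of date.
Ordering the rest by effective date: E (6/8/2015), B (6/19/2016), D (8/18/2016), C (11/4/2016).
A would otherwise be senior to B, so under the subordination agreement A and B exchange positions.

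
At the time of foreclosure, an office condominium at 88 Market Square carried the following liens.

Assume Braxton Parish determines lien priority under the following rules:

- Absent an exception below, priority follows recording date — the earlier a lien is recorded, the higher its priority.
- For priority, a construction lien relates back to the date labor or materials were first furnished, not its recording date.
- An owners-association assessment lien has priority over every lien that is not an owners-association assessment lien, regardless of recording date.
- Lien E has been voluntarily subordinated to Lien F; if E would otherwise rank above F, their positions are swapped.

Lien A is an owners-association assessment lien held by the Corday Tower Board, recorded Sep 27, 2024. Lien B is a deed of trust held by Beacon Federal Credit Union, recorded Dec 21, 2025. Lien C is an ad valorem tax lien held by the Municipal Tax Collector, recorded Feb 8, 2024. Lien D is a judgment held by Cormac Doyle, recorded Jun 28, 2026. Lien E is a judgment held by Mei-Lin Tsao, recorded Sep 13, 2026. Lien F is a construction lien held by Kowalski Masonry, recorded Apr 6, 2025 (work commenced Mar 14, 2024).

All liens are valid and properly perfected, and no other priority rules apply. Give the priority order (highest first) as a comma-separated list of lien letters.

A, C, F, B, D, E

Adjusting effective dates: F relates back to Mar 14, 2024 (work commenced).
A is an owners-association assessment lien and takes priority over every other lien.
Among the remaining liens, by effective date: C (Feb 8, 2024), F (Mar 14, 2024), B (Dec 21, 2025), D (Jun 28, 2026), E (Sep 13, 2026).
E already ranks below F; the subordination has no effect.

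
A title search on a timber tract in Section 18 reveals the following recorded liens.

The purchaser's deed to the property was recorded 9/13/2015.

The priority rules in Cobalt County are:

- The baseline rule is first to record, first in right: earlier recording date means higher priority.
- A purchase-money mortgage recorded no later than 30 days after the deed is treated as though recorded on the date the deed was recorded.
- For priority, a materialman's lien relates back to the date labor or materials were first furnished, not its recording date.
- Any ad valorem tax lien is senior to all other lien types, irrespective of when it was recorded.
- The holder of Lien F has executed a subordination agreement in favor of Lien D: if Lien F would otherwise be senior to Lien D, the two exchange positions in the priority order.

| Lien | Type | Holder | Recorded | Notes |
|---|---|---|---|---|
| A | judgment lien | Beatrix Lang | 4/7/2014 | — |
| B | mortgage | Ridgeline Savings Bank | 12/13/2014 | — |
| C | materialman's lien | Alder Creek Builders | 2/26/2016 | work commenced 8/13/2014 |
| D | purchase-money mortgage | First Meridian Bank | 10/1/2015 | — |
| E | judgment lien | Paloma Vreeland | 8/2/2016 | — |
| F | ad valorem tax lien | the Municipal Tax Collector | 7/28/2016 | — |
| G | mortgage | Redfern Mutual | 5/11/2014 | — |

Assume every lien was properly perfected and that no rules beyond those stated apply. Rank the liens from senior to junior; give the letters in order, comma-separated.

D, A, G, C, B, F, E

First, effective dates: C is treated as recorded 8/13/2014, the work-commencement date; D relates back to the deed date 9/13/2015.
F is an ad valorem tax lien, so it outranks all other liens regardless of date.
The other liens, earliest effective date first: A (4/7/2014), G (5/11/2014), C (8/13/2014), B (12/13/2014), D (9/13/2015), E (8/2/2016).
The subordination applies — F was senior to D — so F and D swap.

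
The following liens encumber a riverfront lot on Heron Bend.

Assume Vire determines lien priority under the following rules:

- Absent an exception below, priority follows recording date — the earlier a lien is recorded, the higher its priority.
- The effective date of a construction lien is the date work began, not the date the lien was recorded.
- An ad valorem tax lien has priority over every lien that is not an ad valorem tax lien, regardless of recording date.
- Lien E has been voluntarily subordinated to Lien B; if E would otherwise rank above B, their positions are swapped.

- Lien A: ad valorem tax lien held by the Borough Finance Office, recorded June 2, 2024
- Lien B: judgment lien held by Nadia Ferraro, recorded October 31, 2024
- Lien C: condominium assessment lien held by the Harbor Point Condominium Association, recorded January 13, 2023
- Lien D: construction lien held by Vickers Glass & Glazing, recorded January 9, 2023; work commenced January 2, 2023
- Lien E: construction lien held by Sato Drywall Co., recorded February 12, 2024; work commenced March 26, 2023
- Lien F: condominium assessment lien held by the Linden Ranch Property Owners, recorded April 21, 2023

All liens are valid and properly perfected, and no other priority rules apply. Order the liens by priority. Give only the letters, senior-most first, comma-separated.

First, effective dates: D's effective date is January 2, 2023, when work began; E is treated as recorded March 26, 2023, the work-commencement date.
A is an ad valorem tax lien, so it outranks all other liens regardless of date.
Among the remaining liens, by effective date: D (January 2, 2023), C (January 13, 2023), E (March 26, 2023), F (April 21, 2023), B (October 31, 2024).
The subordination applies — E was senior to B — so E and B swap.

A, D, C, B, F, E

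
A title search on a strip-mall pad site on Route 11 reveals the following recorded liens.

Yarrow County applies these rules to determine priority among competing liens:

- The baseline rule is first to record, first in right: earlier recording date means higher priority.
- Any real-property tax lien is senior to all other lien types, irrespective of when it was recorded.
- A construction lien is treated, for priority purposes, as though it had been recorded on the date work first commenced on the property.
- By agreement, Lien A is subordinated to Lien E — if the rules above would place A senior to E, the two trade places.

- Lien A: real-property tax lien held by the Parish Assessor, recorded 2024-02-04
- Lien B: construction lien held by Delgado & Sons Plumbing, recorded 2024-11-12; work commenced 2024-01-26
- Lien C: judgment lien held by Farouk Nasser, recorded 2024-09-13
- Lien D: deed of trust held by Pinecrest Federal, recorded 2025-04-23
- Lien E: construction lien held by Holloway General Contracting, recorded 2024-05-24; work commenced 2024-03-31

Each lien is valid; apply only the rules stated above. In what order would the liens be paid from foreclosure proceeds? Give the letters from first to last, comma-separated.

E, B, A, C, D

First, effective dates: B is treated as recorded 2024-01-26, the work-commencement date; E is treated as recorded 2024-03-31, the work-commencement date.
A is a real-property tax lien and takes priority over every other lien.
Ordering the rest by effective date: B (2024-01-26), E (2024-03-31), C (2024-09-13), D (2025-04-23).
Because A would otherwise rank above E, the subordination swaps them.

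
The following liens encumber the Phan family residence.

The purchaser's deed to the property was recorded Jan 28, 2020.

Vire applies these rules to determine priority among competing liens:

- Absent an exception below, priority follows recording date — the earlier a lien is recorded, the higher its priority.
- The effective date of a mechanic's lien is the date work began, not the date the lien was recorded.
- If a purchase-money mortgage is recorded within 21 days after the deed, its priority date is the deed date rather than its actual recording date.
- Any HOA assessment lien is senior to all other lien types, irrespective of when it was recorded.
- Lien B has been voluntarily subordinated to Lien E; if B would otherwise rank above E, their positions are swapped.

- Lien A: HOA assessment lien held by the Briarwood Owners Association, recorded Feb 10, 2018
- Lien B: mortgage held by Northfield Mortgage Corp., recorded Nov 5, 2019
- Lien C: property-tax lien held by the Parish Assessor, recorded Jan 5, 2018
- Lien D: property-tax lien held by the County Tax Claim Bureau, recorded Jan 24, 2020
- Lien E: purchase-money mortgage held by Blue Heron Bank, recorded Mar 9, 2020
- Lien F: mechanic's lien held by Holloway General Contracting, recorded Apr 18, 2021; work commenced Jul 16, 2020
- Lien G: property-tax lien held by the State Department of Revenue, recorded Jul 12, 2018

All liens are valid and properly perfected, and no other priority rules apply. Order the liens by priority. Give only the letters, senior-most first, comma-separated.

First, effective dates: E was recorded 41 days after the deed — beyond 21 days — so no relation-back applies; F's effective date is Jul 16, 2020, when work began.
A, as an HOA assessment lien, has superpriority and ranks first.
Remaining liens by effective date: C (Jan 5, 2018), G (Jul 12, 2018), B (Nov 5, 2019), D (Jan 24, 2020), E (Mar 9, 2020), F (Jul 16, 2020).
B would otherwise be senior to E, so under the subordination agreement B and E exchange positions.

A, C, G, E, D, B, F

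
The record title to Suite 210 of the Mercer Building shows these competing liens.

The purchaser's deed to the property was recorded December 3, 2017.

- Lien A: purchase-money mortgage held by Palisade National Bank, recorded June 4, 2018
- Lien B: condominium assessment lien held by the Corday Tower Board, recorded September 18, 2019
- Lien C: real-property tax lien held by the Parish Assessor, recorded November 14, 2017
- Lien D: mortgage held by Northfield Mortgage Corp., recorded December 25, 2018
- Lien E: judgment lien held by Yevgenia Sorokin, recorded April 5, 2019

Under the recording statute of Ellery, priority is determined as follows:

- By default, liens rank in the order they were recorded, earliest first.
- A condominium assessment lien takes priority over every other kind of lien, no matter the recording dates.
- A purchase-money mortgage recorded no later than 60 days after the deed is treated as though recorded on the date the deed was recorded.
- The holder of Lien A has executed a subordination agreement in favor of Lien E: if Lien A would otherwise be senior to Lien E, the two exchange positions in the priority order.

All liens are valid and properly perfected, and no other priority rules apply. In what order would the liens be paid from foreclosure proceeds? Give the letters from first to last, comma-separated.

Effective dates: A was recorded 183 days after the deed — beyond 60 days — so no relation-back applies.
B is a condominium assessment lien and takes priority over every other lien.
The other liens, earliest effective date first: C (November 14, 2017), A (June 4, 2018), D (December 25, 2018), E (April 5, 2019).
A would otherwise be senior to E, so under the subordination agreement A and E exchange positions.

B, C, E, D, A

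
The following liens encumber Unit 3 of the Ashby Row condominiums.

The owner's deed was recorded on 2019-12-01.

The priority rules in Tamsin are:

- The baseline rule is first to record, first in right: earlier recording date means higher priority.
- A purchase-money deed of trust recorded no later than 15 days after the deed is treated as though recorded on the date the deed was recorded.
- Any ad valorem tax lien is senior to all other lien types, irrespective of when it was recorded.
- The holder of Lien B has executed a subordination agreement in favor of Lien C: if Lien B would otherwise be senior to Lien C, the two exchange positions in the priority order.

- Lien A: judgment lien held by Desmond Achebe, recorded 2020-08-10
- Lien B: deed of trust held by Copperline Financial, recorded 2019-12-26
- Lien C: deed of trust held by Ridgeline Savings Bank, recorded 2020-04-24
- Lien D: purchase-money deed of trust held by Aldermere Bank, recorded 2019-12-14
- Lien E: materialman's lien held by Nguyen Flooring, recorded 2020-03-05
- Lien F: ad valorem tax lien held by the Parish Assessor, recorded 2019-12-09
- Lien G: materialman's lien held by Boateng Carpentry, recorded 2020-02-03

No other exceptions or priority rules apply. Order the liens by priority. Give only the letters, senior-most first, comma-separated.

Adjusting effective dates: D relates back to the deed date 2019-12-01.
As an ad valorem tax lien, F is senior to every other lien.
The other liens, earliest effective date first: D (2019-12-01), B (2019-12-26), G (2020-02-03), E (2020-03-05), C (2020-04-24), A (2020-08-10).
Because B would otherwise rank above C, the subordination swaps them.

F, D, C, G, E, B, A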